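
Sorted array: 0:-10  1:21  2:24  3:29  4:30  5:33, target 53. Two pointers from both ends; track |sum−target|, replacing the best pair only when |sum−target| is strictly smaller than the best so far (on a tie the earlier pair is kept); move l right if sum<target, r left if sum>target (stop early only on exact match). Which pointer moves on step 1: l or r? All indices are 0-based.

[0,5] -10+33=23 d=30 * → l++

l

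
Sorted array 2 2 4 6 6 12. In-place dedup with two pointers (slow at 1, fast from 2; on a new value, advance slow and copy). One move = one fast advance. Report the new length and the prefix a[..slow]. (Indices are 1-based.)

length 4; prefix = [2, 4, 6, 12]

(s=1,f=2) a[fast]=2=a[slow] dup → fast++
(s=1,f=3) a[fast]=4≠a[slow]=2 write a[2]=4 → slow++,fast++
(s=2,f=4) a[fast]=6≠a[slow]=4 write a[3]=6 → slow++,fast++
(s=3,f=5) a[fast]=6=a[slow] dup → fast++
(s=3,f=6) a[fast]=12≠a[slow]=6 write a[4]=12 → slow++,fast++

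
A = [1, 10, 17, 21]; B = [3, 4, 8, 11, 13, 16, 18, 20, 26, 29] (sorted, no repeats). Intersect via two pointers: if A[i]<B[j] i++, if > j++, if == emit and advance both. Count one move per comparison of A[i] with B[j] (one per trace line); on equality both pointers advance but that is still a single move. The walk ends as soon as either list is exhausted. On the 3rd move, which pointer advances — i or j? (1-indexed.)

i=1 j=1: 1<3, i++
i=2 j=1: 10>3, j++
i=2 j=2: 10>4, j++

j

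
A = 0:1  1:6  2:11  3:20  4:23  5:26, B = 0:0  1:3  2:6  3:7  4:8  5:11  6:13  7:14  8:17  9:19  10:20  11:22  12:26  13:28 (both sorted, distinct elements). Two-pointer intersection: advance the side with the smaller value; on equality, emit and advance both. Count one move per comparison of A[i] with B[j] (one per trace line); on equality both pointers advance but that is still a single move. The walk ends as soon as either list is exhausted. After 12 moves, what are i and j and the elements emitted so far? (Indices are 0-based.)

i=4, j=11, emitted=[6, 11, 20]

i=0 j=0: 1>0, j++
i=0 j=1: 1<3, i++
i=1 j=1: 6>3, j++
i=1 j=2: 6==6 emit, i++,j++
i=2 j=3: 11>7, j++
i=2 j=4: 11>8, j++
i=2 j=5: 11==11 emit, i++,j++
i=3 j=6: 20>13, j++
i=3 j=7: 20>14, j++
i=3 j=8: 20>17, j++
i=3 j=9: 20>19, j++
i=3 j=10: 20==20 emit, i++,j++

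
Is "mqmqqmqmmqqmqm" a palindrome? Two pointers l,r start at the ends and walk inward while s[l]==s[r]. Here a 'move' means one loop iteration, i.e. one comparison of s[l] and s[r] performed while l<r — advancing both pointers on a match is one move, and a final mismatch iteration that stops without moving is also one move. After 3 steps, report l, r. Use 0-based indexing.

[0,13] 'm'=='m' → l++,r--
[1,12] 'q'=='q' → l++,r--
[2,11] 'm'=='m' → l++,r--

l=3, r=10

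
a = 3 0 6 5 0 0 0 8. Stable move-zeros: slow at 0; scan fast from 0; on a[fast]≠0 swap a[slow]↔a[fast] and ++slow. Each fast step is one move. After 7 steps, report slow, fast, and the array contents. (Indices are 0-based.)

slow=3, fast=7, a=[3, 6, 5, 0, 0, 0, 0, 8]

(s=0,f=0) a[fast]=3≠0 swap→a[0]=3 → slow++,fast++
(s=1,f=1) a[fast]=0 → fast++
(s=1,f=2) a[fast]=6≠0 swap→a[1]=6 → slow++,fast++
(s=2,f=3) a[fast]=5≠0 swap→a[2]=5 → slow++,fast++
(s=3,f=4) a[fast]=0 → fast++
(s=3,f=5) a[fast]=0 → fast++
(s=3,f=6) a[fast]=0 → fast++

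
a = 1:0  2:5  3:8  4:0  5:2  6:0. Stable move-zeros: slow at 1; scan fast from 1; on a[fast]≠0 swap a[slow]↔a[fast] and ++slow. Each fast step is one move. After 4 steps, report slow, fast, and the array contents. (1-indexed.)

slow=1 fast=1: a[fast]=0, fast++
slow=1 fast=2: a[fast]=5≠0 swap→a[1]=5, slow++,fast++
slow=2 fast=3: a[fast]=8≠0 swap→a[2]=8, slow++,fast++
slow=3 fast=4: a[fast]=0, fast++

slow=3, fast=5, a=[5, 8, 0, 0, 2, 0]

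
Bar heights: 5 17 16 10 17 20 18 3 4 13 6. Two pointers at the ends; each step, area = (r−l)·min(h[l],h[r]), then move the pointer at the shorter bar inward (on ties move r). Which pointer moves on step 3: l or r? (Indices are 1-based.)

r

[1,11] min(5,6)*10=50 best=50 * → l++
[2,11] min(17,6)*9=54 best=54 * → r--
[2,10] min(17,13)*8=104 best=104 * → r--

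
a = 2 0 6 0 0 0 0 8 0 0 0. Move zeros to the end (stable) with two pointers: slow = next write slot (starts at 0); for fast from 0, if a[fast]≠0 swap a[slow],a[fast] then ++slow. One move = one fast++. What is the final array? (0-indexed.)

[2, 6, 8, 0, 0, 0, 0, 0, 0, 0, 0]

slow=0 fast=0: a[fast]=2≠0 swap→a[0]=2, slow++,fast++
slow=1 fast=1: a[fast]=0, fast++
slow=1 fast=2: a[fast]=6≠0 swap→a[1]=6, slow++,fast++
slow=2 fast=3: a[fast]=0, fast++
slow=2 fast=4: a[fast]=0, fast++
slow=2 fast=5: a[fast]=0, fast++
slow=2 fast=6: a[fast]=0, fast++
slow=2 fast=7: a[fast]=8≠0 swap→a[2]=8, slow++,fast++
slow=3 fast=8: a[fast]=0, fast++
slow=3 fast=9: a[fast]=0, fast++
slow=3 fast=10: a[fast]=0, fast++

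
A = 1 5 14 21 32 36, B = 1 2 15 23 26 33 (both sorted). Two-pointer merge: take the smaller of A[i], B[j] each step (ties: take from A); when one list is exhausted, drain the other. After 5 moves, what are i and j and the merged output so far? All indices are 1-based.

i=4, j=3, merged so far=[1, 1, 2, 5, 14]

i=1 j=1: A[i]=1<=B[j]=1 take 1, i++
i=2 j=1: A[i]=5>B[j]=1 take 1, j++
i=2 j=2: A[i]=5>B[j]=2 take 2, j++
i=2 j=3: A[i]=5<=B[j]=15 take 5, i++
i=3 j=3: A[i]=14<=B[j]=15 take 14, i++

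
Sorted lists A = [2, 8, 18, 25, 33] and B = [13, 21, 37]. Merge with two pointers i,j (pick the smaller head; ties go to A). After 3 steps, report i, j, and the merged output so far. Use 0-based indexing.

i=2, j=1, merged so far=[2, 8, 13]

i=0 j=0: A[i]=2<=B[j]=13 take 2, i++
i=1 j=0: A[i]=8<=B[j]=13 take 8, i++
i=2 j=0: A[i]=18>B[j]=13 take 13, j++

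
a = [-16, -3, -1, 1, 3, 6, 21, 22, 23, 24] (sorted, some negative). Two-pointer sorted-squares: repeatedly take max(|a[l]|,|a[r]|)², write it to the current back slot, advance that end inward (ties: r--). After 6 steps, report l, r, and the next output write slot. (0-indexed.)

l=1, r=4, next write slot=3

[0,9] |-16|<=|24| out[9]=576 → r--
[0,8] |-16|<=|23| out[8]=529 → r--
[0,7] |-16|<=|22| out[7]=484 → r--
[0,6] |-16|<=|21| out[6]=441 → r--
[0,5] |-16|>|6| out[5]=256 → l++
[1,5] |-3|<=|6| out[4]=36 → r--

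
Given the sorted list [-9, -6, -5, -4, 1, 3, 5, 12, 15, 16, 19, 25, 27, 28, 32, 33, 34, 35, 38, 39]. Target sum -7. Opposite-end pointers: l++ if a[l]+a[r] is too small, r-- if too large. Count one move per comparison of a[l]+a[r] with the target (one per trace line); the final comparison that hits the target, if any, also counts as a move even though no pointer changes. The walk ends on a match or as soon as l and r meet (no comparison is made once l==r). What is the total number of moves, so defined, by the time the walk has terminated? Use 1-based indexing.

19 moves

l=1 r=20: -9+39=30 >-7, r--
l=1 r=19: -9+38=29 >-7, r--
l=1 r=18: -9+35=26 >-7, r--
l=1 r=17: -9+34=25 >-7, r--
l=1 r=16: -9+33=24 >-7, r--
l=1 r=15: -9+32=23 >-7, r--
l=1 r=14: -9+28=19 >-7, r--
l=1 r=13: -9+27=18 >-7, r--
l=1 r=12: -9+25=16 >-7, r--
l=1 r=11: -9+19=10 >-7, r--
l=1 r=10: -9+16=7 >-7, r--
l=1 r=9: -9+15=6 >-7, r--
l=1 r=8: -9+12=3 >-7, r--
l=1 r=7: -9+5=-4 >-7, r--
l=1 r=6: -9+3=-6 >-7, r--
l=1 r=5: -9+1=-8 <-7, l++
l=2 r=5: -6+1=-5 >-7, r--
l=2 r=4: -6+-4=-10 <-7, l++
l=3 r=4: -5+-4=-9 <-7, l++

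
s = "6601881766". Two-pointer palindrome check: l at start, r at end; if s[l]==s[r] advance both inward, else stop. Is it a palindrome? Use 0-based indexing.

not a palindrome (mismatch at 2,7)

l=0 r=9: '6'=='6', l++,r--
l=1 r=8: '6'=='6', l++,r--
l=2 r=7: '0'!='7', stop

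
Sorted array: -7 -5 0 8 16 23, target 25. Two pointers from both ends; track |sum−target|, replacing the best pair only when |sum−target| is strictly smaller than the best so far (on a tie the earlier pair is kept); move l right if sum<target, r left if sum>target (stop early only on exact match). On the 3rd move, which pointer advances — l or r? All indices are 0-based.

l=0 r=5: -7+23=16 d=9 *, l++
l=1 r=5: -5+23=18 d=7 *, l++
l=2 r=5: 0+23=23 d=2 *, l++

l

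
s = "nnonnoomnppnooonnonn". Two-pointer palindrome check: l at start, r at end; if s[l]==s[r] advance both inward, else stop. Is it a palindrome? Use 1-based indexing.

l=1 r=20: 'n'=='n', l++,r--
l=2 r=19: 'n'=='n', l++,r--
l=3 r=18: 'o'=='o', l++,r--
l=4 r=17: 'n'=='n', l++,r--
l=5 r=16: 'n'=='n', l++,r--
l=6 r=15: 'o'=='o', l++,r--
l=7 r=14: 'o'=='o', l++,r--
l=8 r=13: 'm'!='o', stop

not a palindrome (mismatch at 8,13)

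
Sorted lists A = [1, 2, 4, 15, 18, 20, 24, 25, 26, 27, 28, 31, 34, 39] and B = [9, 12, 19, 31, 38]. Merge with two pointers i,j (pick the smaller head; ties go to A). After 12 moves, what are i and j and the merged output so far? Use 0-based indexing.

i=9, j=3, merged so far=[1, 2, 4, 9, 12, 15, 18, 19, 20, 24, 25, 26]

i=0 j=0: A[i]=1<=B[j]=9 take 1, i++
i=1 j=0: A[i]=2<=B[j]=9 take 2, i++
i=2 j=0: A[i]=4<=B[j]=9 take 4, i++
i=3 j=0: A[i]=15>B[j]=9 take 9, j++
i=3 j=1: A[i]=15>B[j]=12 take 12, j++
i=3 j=2: A[i]=15<=B[j]=19 take 15, i++
i=4 j=2: A[i]=18<=B[j]=19 take 18, i++
i=5 j=2: A[i]=20>B[j]=19 take 19, j++
i=5 j=3: A[i]=20<=B[j]=31 take 20, i++
i=6 j=3: A[i]=24<=B[j]=31 take 24, i++
i=7 j=3: A[i]=25<=B[j]=31 take 25, i++
i=8 j=3: A[i]=26<=B[j]=31 take 26, i++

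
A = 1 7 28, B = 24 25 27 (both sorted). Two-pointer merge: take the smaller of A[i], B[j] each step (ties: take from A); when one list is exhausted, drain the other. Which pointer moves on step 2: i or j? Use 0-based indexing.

i

i=0 j=0: A[i]=1<=B[j]=24 take 1, i++
i=1 j=0: A[i]=7<=B[j]=24 take 7, i++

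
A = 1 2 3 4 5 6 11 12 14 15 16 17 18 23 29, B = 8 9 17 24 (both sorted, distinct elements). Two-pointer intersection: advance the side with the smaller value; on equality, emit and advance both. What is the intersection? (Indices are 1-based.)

intersection = [17]

[i=1,j=1] 1<8 → i++
[i=2,j=1] 2<8 → i++
[i=3,j=1] 3<8 → i++
[i=4,j=1] 4<8 → i++
[i=5,j=1] 5<8 → i++
[i=6,j=1] 6<8 → i++
[i=7,j=1] 11>8 → j++
[i=7,j=2] 11>9 → j++
[i=7,j=3] 11<17 → i++
[i=8,j=3] 12<17 → i++
[i=9,j=3] 14<17 → i++
[i=10,j=3] 15<17 → i++
[i=11,j=3] 16<17 → i++
[i=12,j=3] 17==17 emit → i++,j++
[i=13,j=4] 18<24 → i++
[i=14,j=4] 23<24 → i++
[i=15,j=4] 29>24 → j++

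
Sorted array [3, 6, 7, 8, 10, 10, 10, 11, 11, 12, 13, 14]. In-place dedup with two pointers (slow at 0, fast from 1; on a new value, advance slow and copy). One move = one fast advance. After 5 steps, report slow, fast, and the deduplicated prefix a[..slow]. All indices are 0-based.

slow=0 fast=1: a[fast]=6≠a[slow]=3 write a[1]=6, slow++,fast++
slow=1 fast=2: a[fast]=7≠a[slow]=6 write a[2]=7, slow++,fast++
slow=2 fast=3: a[fast]=8≠a[slow]=7 write a[3]=8, slow++,fast++
slow=3 fast=4: a[fast]=10≠a[slow]=8 write a[4]=10, slow++,fast++
slow=4 fast=5: a[fast]=10=a[slow] dup, fast++

slow=4, fast=6, prefix=[3, 6, 7, 8, 10]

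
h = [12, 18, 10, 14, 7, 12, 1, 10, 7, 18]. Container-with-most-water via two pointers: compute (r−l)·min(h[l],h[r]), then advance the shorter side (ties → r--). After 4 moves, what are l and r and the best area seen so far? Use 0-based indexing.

l=0 r=9: min(12,18)*9=108 best=108 *, l++
l=1 r=9: min(18,18)*8=144 best=144 *, r--
l=1 r=8: min(18,7)*7=49 best=144, r--
l=1 r=7: min(18,10)*6=60 best=144, r--

l=1, r=6, best area=144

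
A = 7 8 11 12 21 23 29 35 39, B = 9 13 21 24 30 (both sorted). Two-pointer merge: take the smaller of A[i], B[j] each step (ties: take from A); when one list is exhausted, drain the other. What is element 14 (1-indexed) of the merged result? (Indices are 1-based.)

i=1 j=1: A[i]=7<=B[j]=9 take 7, i++
i=2 j=1: A[i]=8<=B[j]=9 take 8, i++
i=3 j=1: A[i]=11>B[j]=9 take 9, j++
i=3 j=2: A[i]=11<=B[j]=13 take 11, i++
i=4 j=2: A[i]=12<=B[j]=13 take 12, i++
i=5 j=2: A[i]=21>B[j]=13 take 13, j++
i=5 j=3: A[i]=21<=B[j]=21 take 21, i++
i=6 j=3: A[i]=23>B[j]=21 take 21, j++
i=6 j=4: A[i]=23<=B[j]=24 take 23, i++
i=7 j=4: A[i]=29>B[j]=24 take 24, j++
i=7 j=5: A[i]=29<=B[j]=30 take 29, i++
i=8 j=5: A[i]=35>B[j]=30 take 30, j++
i=8 j=6: B done, take A[i]=35, i++
i=9 j=6: B done, take A[i]=39, i++

merged[14] = 39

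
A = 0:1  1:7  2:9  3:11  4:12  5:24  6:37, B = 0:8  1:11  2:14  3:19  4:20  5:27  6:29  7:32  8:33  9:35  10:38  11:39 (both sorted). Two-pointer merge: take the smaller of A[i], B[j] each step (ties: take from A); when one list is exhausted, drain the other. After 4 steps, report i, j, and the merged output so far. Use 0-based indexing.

[i=0,j=0] A[i]=1<=B[j]=8 take 1 → i++
[i=1,j=0] A[i]=7<=B[j]=8 take 7 → i++
[i=2,j=0] A[i]=9>B[j]=8 take 8 → j++
[i=2,j=1] A[i]=9<=B[j]=11 take 9 → i++

i=3, j=1, merged so far=[1, 7, 8, 9]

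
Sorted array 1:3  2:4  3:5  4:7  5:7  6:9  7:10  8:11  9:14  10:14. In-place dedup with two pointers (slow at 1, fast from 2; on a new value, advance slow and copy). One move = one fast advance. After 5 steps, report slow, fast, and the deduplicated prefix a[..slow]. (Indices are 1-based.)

slow=1 fast=2: a[fast]=4≠a[slow]=3 write a[2]=4, slow++,fast++
slow=2 fast=3: a[fast]=5≠a[slow]=4 write a[3]=5, slow++,fast++
slow=3 fast=4: a[fast]=7≠a[slow]=5 write a[4]=7, slow++,fast++
slow=4 fast=5: a[fast]=7=a[slow] dup, fast++
slow=4 fast=6: a[fast]=9≠a[slow]=7 write a[5]=9, slow++,fast++

slow=5, fast=7, prefix=[3, 4, 5, 7, 9]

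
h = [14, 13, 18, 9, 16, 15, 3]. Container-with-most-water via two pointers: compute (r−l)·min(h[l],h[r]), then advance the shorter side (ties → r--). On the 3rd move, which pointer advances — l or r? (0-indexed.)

l=0 r=6: min(14,3)*6=18 best=18 *, r--
l=0 r=5: min(14,15)*5=70 best=70 *, l++
l=1 r=5: min(13,15)*4=52 best=70, l++

l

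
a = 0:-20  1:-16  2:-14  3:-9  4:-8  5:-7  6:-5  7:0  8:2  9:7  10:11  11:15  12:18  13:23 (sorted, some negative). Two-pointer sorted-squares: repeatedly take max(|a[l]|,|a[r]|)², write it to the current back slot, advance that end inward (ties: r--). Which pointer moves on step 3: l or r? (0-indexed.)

r

[0,13] |-20|<=|23| out[13]=529 → r--
[0,12] |-20|>|18| out[12]=400 → l++
[1,12] |-16|<=|18| out[11]=324 → r--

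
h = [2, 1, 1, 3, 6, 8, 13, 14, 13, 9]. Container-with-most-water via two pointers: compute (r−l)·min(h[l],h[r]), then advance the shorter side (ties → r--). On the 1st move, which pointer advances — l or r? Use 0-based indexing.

l

[0,9] min(2,9)*9=18 best=18 * → l++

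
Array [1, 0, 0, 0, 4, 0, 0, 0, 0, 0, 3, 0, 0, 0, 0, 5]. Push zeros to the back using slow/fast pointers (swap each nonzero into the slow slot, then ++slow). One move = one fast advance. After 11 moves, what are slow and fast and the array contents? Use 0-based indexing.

slow=0 fast=0: a[fast]=1≠0 swap→a[0]=1, slow++,fast++
slow=1 fast=1: a[fast]=0, fast++
slow=1 fast=2: a[fast]=0, fast++
slow=1 fast=3: a[fast]=0, fast++
slow=1 fast=4: a[fast]=4≠0 swap→a[1]=4, slow++,fast++
slow=2 fast=5: a[fast]=0, fast++
slow=2 fast=6: a[fast]=0, fast++
slow=2 fast=7: a[fast]=0, fast++
slow=2 fast=8: a[fast]=0, fast++
slow=2 fast=9: a[fast]=0, fast++
slow=2 fast=10: a[fast]=3≠0 swap→a[2]=3, slow++,fast++

slow=3, fast=11, a=[1, 4, 3, 0, 0, 0, 0, 0, 0, 0, 0, 0, 0, 0, 0, 5]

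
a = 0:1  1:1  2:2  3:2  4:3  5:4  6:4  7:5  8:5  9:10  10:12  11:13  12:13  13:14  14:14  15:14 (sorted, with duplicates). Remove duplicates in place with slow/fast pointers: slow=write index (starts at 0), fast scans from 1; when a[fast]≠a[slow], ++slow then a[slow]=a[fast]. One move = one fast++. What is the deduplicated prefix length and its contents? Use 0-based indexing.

length 9; prefix = [1, 2, 3, 4, 5, 10, 12, 13, 14]

(s=0,f=1) a[fast]=1=a[slow] dup → fast++
(s=0,f=2) a[fast]=2≠a[slow]=1 write a[1]=2 → slow++,fast++
(s=1,f=3) a[fast]=2=a[slow] dup → fast++
(s=1,f=4) a[fast]=3≠a[slow]=2 write a[2]=3 → slow++,fast++
(s=2,f=5) a[fast]=4≠a[slow]=3 write a[3]=4 → slow++,fast++
(s=3,f=6) a[fast]=4=a[slow] dup → fast++
(s=3,f=7) a[fast]=5≠a[slow]=4 write a[4]=5 → slow++,fast++
(s=4,f=8) a[fast]=5=a[slow] dup → fast++
(s=4,f=9) a[fast]=10≠a[slow]=5 write a[5]=10 → slow++,fast++
(s=5,f=10) a[fast]=12≠a[slow]=10 write a[6]=12 → slow++,fast++
(s=6,f=11) a[fast]=13≠a[slow]=12 write a[7]=13 → slow++,fast++
(s=7,f=12) a[fast]=13=a[slow] dup → fast++
(s=7,f=13) a[fast]=14≠a[slow]=13 write a[8]=14 → slow++,fast++
(s=8,f=14) a[fast]=14=a[slow] dup → fast++
(s=8,f=15) a[fast]=14=a[slow] dup → fast++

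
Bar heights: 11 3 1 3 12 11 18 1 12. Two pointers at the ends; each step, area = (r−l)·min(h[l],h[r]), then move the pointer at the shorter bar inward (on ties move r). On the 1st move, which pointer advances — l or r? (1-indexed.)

l=1 r=9: min(11,12)*8=88 best=88 *, l++

l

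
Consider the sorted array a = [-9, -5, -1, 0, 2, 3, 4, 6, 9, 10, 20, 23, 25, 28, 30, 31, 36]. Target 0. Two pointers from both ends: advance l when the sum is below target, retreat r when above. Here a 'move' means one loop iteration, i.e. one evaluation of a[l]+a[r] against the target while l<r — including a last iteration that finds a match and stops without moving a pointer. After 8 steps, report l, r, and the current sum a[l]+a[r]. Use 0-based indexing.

[0,16] -9+36=27 >0 → r--
[0,15] -9+31=22 >0 → r--
[0,14] -9+30=21 >0 → r--
[0,13] -9+28=19 >0 → r--
[0,12] -9+25=16 >0 → r--
[0,11] -9+23=14 >0 → r--
[0,10] -9+20=11 >0 → r--
[0,9] -9+10=1 >0 → r--

l=0, r=8, sum=0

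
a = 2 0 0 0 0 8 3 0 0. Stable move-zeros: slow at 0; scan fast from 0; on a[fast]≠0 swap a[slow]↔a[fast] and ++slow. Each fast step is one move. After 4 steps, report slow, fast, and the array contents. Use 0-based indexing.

slow=1, fast=4, a=[2, 0, 0, 0, 0, 8, 3, 0, 0]

slow=0 fast=0: a[fast]=2≠0 swap→a[0]=2, slow++,fast++
slow=1 fast=1: a[fast]=0, fast++
slow=1 fast=2: a[fast]=0, fast++
slow=1 fast=3: a[fast]=0, fast++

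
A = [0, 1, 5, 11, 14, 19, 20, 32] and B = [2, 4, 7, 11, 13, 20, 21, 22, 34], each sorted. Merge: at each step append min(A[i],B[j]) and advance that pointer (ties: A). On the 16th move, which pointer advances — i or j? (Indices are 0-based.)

[i=0,j=0] A[i]=0<=B[j]=2 take 0 → i++
[i=1,j=0] A[i]=1<=B[j]=2 take 1 → i++
[i=2,j=0] A[i]=5>B[j]=2 take 2 → j++
[i=2,j=1] A[i]=5>B[j]=4 take 4 → j++
[i=2,j=2] A[i]=5<=B[j]=7 take 5 → i++
[i=3,j=2] A[i]=11>B[j]=7 take 7 → j++
[i=3,j=3] A[i]=11<=B[j]=11 take 11 → i++
[i=4,j=3] A[i]=14>B[j]=11 take 11 → j++
[i=4,j=4] A[i]=14>B[j]=13 take 13 → j++
[i=4,j=5] A[i]=14<=B[j]=20 take 14 → i++
[i=5,j=5] A[i]=19<=B[j]=20 take 19 → i++
[i=6,j=5] A[i]=20<=B[j]=20 take 20 → i++
[i=7,j=5] A[i]=32>B[j]=20 take 20 → j++
[i=7,j=6] A[i]=32>B[j]=21 take 21 → j++
[i=7,j=7] A[i]=32>B[j]=22 take 22 → j++
[i=7,j=8] A[i]=32<=B[j]=34 take 32 → i++

i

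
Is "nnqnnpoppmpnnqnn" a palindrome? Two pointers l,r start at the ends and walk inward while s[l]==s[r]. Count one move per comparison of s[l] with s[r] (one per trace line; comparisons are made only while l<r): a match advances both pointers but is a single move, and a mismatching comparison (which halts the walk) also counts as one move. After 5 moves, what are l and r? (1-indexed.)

[1,16] 'n'=='n' → l++,r--
[2,15] 'n'=='n' → l++,r--
[3,14] 'q'=='q' → l++,r--
[4,13] 'n'=='n' → l++,r--
[5,12] 'n'=='n' → l++,r--

l=6, r=11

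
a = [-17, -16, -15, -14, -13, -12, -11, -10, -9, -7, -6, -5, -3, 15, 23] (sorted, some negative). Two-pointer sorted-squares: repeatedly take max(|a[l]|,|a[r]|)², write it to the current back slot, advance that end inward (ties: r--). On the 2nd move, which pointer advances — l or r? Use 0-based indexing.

l

l=0 r=14: |-17|<=|23| out[14]=529, r--
l=0 r=13: |-17|>|15| out[13]=289, l++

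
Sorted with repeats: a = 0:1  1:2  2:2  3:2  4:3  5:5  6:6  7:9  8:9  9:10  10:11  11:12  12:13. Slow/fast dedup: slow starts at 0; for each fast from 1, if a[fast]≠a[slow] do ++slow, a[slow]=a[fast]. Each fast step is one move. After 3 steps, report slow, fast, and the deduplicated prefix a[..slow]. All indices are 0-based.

slow=0 fast=1: a[fast]=2≠a[slow]=1 write a[1]=2, slow++,fast++
slow=1 fast=2: a[fast]=2=a[slow] dup, fast++
slow=1 fast=3: a[fast]=2=a[slow] dup, fast++

slow=1, fast=4, prefix=[1, 2]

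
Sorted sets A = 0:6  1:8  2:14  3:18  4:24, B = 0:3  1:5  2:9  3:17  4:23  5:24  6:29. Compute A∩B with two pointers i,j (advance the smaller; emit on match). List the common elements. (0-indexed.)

i=0 j=0: 6>3, j++
i=0 j=1: 6>5, j++
i=0 j=2: 6<9, i++
i=1 j=2: 8<9, i++
i=2 j=2: 14>9, j++
i=2 j=3: 14<17, i++
i=3 j=3: 18>17, j++
i=3 j=4: 18<23, i++
i=4 j=4: 24>23, j++
i=4 j=5: 24==24 emit, i++,j++

intersection = [24]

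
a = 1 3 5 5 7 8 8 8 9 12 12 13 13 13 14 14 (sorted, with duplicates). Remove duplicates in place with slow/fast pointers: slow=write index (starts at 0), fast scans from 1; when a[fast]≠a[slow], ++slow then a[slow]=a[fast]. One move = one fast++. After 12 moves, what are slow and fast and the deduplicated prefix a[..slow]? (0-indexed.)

(s=0,f=1) a[fast]=3≠a[slow]=1 write a[1]=3 → slow++,fast++
(s=1,f=2) a[fast]=5≠a[slow]=3 write a[2]=5 → slow++,fast++
(s=2,f=3) a[fast]=5=a[slow] dup → fast++
(s=2,f=4) a[fast]=7≠a[slow]=5 write a[3]=7 → slow++,fast++
(s=3,f=5) a[fast]=8≠a[slow]=7 write a[4]=8 → slow++,fast++
(s=4,f=6) a[fast]=8=a[slow] dup → fast++
(s=4,f=7) a[fast]=8=a[slow] dup → fast++
(s=4,f=8) a[fast]=9≠a[slow]=8 write a[5]=9 → slow++,fast++
(s=5,f=9) a[fast]=12≠a[slow]=9 write a[6]=12 → slow++,fast++
(s=6,f=10) a[fast]=12=a[slow] dup → fast++
(s=6,f=11) a[fast]=13≠a[slow]=12 write a[7]=13 → slow++,fast++
(s=7,f=12) a[fast]=13=a[slow] dup → fast++

slow=7, fast=13, prefix=[1, 3, 5, 7, 8, 9, 12, 13]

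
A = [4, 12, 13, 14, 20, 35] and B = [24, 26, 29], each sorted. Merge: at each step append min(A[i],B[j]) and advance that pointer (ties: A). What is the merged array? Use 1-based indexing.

[4, 12, 13, 14, 20, 24, 26, 29, 35]

[i=1,j=1] A[i]=4<=B[j]=24 take 4 → i++
[i=2,j=1] A[i]=12<=B[j]=24 take 12 → i++
[i=3,j=1] A[i]=13<=B[j]=24 take 13 → i++
[i=4,j=1] A[i]=14<=B[j]=24 take 14 → i++
[i=5,j=1] A[i]=20<=B[j]=24 take 20 → i++
[i=6,j=1] A[i]=35>B[j]=24 take 24 → j++
[i=6,j=2] A[i]=35>B[j]=26 take 26 → j++
[i=6,j=3] A[i]=35>B[j]=29 take 29 → j++
[i=6,j=4] B done, take A[i]=35 → i++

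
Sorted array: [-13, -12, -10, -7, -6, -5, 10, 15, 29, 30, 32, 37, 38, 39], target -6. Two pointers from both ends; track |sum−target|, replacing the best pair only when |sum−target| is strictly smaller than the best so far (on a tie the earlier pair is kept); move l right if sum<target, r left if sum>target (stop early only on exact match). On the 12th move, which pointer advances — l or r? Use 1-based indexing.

l

l=1 r=14: -13+39=26 d=32 *, r--
l=1 r=13: -13+38=25 d=31 *, r--
l=1 r=12: -13+37=24 d=30 *, r--
l=1 r=11: -13+32=19 d=25 *, r--
l=1 r=10: -13+30=17 d=23 *, r--
l=1 r=9: -13+29=16 d=22 *, r--
l=1 r=8: -13+15=2 d=8 *, r--
l=1 r=7: -13+10=-3 d=3 *, r--
l=1 r=6: -13+-5=-18 d=12, l++
l=2 r=6: -12+-5=-17 d=11, l++
l=3 r=6: -10+-5=-15 d=9, l++
l=4 r=6: -7+-5=-12 d=6, l++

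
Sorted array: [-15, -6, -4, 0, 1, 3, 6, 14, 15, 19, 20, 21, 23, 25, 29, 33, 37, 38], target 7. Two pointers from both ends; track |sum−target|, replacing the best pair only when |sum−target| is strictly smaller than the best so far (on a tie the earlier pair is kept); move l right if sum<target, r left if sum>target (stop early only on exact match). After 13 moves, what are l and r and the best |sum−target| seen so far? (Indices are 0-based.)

l=0 r=17: -15+38=23 d=16 *, r--
l=0 r=16: -15+37=22 d=15 *, r--
l=0 r=15: -15+33=18 d=11 *, r--
l=0 r=14: -15+29=14 d=7 *, r--
l=0 r=13: -15+25=10 d=3 *, r--
l=0 r=12: -15+23=8 d=1 *, r--
l=0 r=11: -15+21=6 d=1, l++
l=1 r=11: -6+21=15 d=8, r--
l=1 r=10: -6+20=14 d=7, r--
l=1 r=9: -6+19=13 d=6, r--
l=1 r=8: -6+15=9 d=2, r--
l=1 r=7: -6+14=8 d=1, r--
l=1 r=6: -6+6=0 d=7, l++

l=2, r=6, best |Δ|=1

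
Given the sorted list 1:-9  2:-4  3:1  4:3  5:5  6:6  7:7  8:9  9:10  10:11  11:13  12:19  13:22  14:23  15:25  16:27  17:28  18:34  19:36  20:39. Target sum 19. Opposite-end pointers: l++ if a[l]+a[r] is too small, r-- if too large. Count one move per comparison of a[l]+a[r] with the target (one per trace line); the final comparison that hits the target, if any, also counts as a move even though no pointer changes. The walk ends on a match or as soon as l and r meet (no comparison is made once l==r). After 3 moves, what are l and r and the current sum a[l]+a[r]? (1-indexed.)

l=1, r=17, sum=19

l=1 r=20: -9+39=30 >19, r--
l=1 r=19: -9+36=27 >19, r--
l=1 r=18: -9+34=25 >19, r--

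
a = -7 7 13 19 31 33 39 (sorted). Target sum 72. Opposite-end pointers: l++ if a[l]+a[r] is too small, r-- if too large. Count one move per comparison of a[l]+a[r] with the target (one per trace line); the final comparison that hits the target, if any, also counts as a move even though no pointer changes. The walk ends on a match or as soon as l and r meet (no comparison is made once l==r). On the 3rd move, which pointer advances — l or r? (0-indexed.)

l=0 r=6: -7+39=32 <72, l++
l=1 r=6: 7+39=46 <72, l++
l=2 r=6: 13+39=52 <72, l++

l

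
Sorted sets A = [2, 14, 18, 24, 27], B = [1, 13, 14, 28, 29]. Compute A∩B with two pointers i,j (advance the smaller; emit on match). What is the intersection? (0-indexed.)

i=0 j=0: 2>1, j++
i=0 j=1: 2<13, i++
i=1 j=1: 14>13, j++
i=1 j=2: 14==14 emit, i++,j++
i=2 j=3: 18<28, i++
i=3 j=3: 24<28, i++
i=4 j=3: 27<28, i++

intersection = [14]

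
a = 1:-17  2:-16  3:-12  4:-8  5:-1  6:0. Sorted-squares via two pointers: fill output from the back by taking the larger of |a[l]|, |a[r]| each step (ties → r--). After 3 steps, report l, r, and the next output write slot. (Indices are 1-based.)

[1,6] |-17|>|0| out[6]=289 → l++
[2,6] |-16|>|0| out[5]=256 → l++
[3,6] |-12|>|0| out[4]=144 → l++

l=4, r=6, next write slot=3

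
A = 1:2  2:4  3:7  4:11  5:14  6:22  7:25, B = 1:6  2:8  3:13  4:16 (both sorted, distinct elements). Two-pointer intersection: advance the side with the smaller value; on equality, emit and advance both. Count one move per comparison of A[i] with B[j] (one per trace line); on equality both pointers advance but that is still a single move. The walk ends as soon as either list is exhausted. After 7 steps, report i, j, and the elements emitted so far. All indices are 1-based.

i=5, j=4, emitted=[]

i=1 j=1: 2<6, i++
i=2 j=1: 4<6, i++
i=3 j=1: 7>6, j++
i=3 j=2: 7<8, i++
i=4 j=2: 11>8, j++
i=4 j=3: 11<13, i++
i=5 j=3: 14>13, j++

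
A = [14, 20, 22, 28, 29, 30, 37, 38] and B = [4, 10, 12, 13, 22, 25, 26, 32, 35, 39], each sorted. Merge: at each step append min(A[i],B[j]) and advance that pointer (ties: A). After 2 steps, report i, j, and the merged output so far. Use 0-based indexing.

i=0, j=2, merged so far=[4, 10]

[i=0,j=0] A[i]=14>B[j]=4 take 4 → j++
[i=0,j=1] A[i]=14>B[j]=10 take 10 → j++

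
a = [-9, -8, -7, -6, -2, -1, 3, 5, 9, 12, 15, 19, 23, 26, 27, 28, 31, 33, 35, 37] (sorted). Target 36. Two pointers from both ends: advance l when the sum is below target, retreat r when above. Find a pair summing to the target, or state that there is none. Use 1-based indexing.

l=1 r=20: -9+37=28 <36, l++
l=2 r=20: -8+37=29 <36, l++
l=3 r=20: -7+37=30 <36, l++
l=4 r=20: -6+37=31 <36, l++
l=5 r=20: -2+37=35 <36, l++
l=6 r=20: -1+37=36, found

(-1, 37)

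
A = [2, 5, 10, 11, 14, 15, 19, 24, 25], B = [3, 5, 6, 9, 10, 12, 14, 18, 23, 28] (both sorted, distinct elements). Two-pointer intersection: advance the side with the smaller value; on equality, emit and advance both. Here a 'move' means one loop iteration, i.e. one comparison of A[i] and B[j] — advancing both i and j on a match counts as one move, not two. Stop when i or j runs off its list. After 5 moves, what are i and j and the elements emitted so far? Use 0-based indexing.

i=2, j=4, emitted=[5]

i=0 j=0: 2<3, i++
i=1 j=0: 5>3, j++
i=1 j=1: 5==5 emit, i++,j++
i=2 j=2: 10>6, j++
i=2 j=3: 10>9, j++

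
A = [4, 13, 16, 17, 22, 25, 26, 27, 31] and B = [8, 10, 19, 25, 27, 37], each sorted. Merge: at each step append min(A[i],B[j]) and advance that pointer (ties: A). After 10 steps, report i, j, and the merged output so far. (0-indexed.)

i=6, j=4, merged so far=[4, 8, 10, 13, 16, 17, 19, 22, 25, 25]

i=0 j=0: A[i]=4<=B[j]=8 take 4, i++
i=1 j=0: A[i]=13>B[j]=8 take 8, j++
i=1 j=1: A[i]=13>B[j]=10 take 10, j++
i=1 j=2: A[i]=13<=B[j]=19 take 13, i++
i=2 j=2: A[i]=16<=B[j]=19 take 16, i++
i=3 j=2: A[i]=17<=B[j]=19 take 17, i++
i=4 j=2: A[i]=22>B[j]=19 take 19, j++
i=4 j=3: A[i]=22<=B[j]=25 take 22, i++
i=5 j=3: A[i]=25<=B[j]=25 take 25, i++
i=6 j=3: A[i]=26>B[j]=25 take 25, j++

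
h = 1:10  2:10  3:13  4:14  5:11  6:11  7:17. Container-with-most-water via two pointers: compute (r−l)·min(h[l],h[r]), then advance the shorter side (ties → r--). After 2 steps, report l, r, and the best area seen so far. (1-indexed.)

l=1 r=7: min(10,17)*6=60 best=60 *, l++
l=2 r=7: min(10,17)*5=50 best=60, l++

l=3, r=7, best area=60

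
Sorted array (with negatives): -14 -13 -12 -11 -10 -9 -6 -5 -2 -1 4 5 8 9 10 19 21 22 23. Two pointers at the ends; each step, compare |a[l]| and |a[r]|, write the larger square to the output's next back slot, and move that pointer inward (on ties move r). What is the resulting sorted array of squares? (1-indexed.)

[1, 4, 16, 25, 25, 36, 64, 81, 81, 100, 100, 121, 144, 169, 196, 361, 441, 484, 529]

[1,19] |-14|<=|23| out[19]=529 → r--
[1,18] |-14|<=|22| out[18]=484 → r--
[1,17] |-14|<=|21| out[17]=441 → r--
[1,16] |-14|<=|19| out[16]=361 → r--
[1,15] |-14|>|10| out[15]=196 → l++
[2,15] |-13|>|10| out[14]=169 → l++
[3,15] |-12|>|10| out[13]=144 → l++
[4,15] |-11|>|10| out[12]=121 → l++
[5,15] |-10|<=|10| out[11]=100 → r--
[5,14] |-10|>|9| out[10]=100 → l++
[6,14] |-9|<=|9| out[9]=81 → r--
[6,13] |-9|>|8| out[8]=81 → l++
[7,13] |-6|<=|8| out[7]=64 → r--
[7,12] |-6|>|5| out[6]=36 → l++
[8,12] |-5|<=|5| out[5]=25 → r--
[8,11] |-5|>|4| out[4]=25 → l++
[9,11] |-2|<=|4| out[3]=16 → r--
[9,10] |-2|>|-1| out[2]=4 → l++
[10,10] |-1|<=|-1| out[1]=1 → r--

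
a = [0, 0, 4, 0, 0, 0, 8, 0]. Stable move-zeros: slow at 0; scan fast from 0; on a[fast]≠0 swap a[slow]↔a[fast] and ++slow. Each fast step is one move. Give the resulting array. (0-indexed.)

[4, 8, 0, 0, 0, 0, 0, 0]

slow=0 fast=0: a[fast]=0, fast++
slow=0 fast=1: a[fast]=0, fast++
slow=0 fast=2: a[fast]=4≠0 swap→a[0]=4, slow++,fast++
slow=1 fast=3: a[fast]=0, fast++
slow=1 fast=4: a[fast]=0, fast++
slow=1 fast=5: a[fast]=0, fast++
slow=1 fast=6: a[fast]=8≠0 swap→a[1]=8, slow++,fast++
slow=2 fast=7: a[fast]=0, fast++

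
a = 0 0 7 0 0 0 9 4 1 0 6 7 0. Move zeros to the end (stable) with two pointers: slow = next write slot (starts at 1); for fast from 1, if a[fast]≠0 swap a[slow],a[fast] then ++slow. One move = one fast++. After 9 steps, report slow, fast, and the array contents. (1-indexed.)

slow=5, fast=10, a=[7, 9, 4, 1, 0, 0, 0, 0, 0, 0, 6, 7, 0]

(s=1,f=1) a[fast]=0 → fast++
(s=1,f=2) a[fast]=0 → fast++
(s=1,f=3) a[fast]=7≠0 swap→a[1]=7 → slow++,fast++
(s=2,f=4) a[fast]=0 → fast++
(s=2,f=5) a[fast]=0 → fast++
(s=2,f=6) a[fast]=0 → fast++
(s=2,f=7) a[fast]=9≠0 swap→a[2]=9 → slow++,fast++
(s=3,f=8) a[fast]=4≠0 swap→a[3]=4 → slow++,fast++
(s=4,f=9) a[fast]=1≠0 swap→a[4]=1 → slow++,fast++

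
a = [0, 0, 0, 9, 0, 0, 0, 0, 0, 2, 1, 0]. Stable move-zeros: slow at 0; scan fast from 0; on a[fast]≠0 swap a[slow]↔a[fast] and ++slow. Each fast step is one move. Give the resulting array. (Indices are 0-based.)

(s=0,f=0) a[fast]=0 → fast++
(s=0,f=1) a[fast]=0 → fast++
(s=0,f=2) a[fast]=0 → fast++
(s=0,f=3) a[fast]=9≠0 swap→a[0]=9 → slow++,fast++
(s=1,f=4) a[fast]=0 → fast++
(s=1,f=5) a[fast]=0 → fast++
(s=1,f=6) a[fast]=0 → fast++
(s=1,f=7) a[fast]=0 → fast++
(s=1,f=8) a[fast]=0 → fast++
(s=1,f=9) a[fast]=2≠0 swap→a[1]=2 → slow++,fast++
(s=2,f=10) a[fast]=1≠0 swap→a[2]=1 → slow++,fast++
(s=3,f=11) a[fast]=0 → fast++

[9, 2, 1, 0, 0, 0, 0, 0, 0, 0, 0, 0]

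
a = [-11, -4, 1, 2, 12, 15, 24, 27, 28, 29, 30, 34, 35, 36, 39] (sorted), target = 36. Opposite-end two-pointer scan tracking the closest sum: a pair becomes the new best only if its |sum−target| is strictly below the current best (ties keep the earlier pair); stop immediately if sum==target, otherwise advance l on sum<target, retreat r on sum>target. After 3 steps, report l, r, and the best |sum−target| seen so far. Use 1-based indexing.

l=3, r=14, best |Δ|=1

l=1 r=15: -11+39=28 d=8 *, l++
l=2 r=15: -4+39=35 d=1 *, l++
l=3 r=15: 1+39=40 d=4, r--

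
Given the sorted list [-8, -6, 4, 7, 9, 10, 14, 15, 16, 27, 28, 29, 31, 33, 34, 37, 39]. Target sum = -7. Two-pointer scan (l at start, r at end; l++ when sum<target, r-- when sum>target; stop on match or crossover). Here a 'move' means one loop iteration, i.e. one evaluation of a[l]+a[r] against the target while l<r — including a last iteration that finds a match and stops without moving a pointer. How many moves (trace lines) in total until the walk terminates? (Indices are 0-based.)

16 moves

l=0 r=16: -8+39=31 >-7, r--
l=0 r=15: -8+37=29 >-7, r--
l=0 r=14: -8+34=26 >-7, r--
l=0 r=13: -8+33=25 >-7, r--
l=0 r=12: -8+31=23 >-7, r--
l=0 r=11: -8+29=21 >-7, r--
l=0 r=10: -8+28=20 >-7, r--
l=0 r=9: -8+27=19 >-7, r--
l=0 r=8: -8+16=8 >-7, r--
l=0 r=7: -8+15=7 >-7, r--
l=0 r=6: -8+14=6 >-7, r--
l=0 r=5: -8+10=2 >-7, r--
l=0 r=4: -8+9=1 >-7, r--
l=0 r=3: -8+7=-1 >-7, r--
l=0 r=2: -8+4=-4 >-7, r--
l=0 r=1: -8+-6=-14 <-7, l++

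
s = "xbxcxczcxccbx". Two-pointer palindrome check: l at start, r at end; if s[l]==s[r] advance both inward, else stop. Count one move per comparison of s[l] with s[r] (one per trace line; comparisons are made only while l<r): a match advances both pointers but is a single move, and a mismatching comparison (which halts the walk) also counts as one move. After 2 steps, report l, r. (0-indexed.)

l=0 r=12: 'x'=='x', l++,r--
l=1 r=11: 'b'=='b', l++,r--

l=2, r=10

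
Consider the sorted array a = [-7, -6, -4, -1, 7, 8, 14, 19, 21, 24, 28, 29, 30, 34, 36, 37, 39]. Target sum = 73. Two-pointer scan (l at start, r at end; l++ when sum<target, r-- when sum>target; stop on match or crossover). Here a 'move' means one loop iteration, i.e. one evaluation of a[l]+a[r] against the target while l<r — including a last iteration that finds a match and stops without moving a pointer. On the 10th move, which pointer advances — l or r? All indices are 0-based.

l

[0,16] -7+39=32 <73 → l++
[1,16] -6+39=33 <73 → l++
[2,16] -4+39=35 <73 → l++
[3,16] -1+39=38 <73 → l++
[4,16] 7+39=46 <73 → l++
[5,16] 8+39=47 <73 → l++
[6,16] 14+39=53 <73 → l++
[7,16] 19+39=58 <73 → l++
[8,16] 21+39=60 <73 → l++
[9,16] 24+39=63 <73 → l++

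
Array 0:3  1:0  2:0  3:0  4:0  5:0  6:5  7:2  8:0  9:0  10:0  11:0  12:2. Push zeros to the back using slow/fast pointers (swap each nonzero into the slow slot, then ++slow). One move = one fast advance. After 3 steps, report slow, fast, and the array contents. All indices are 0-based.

(s=0,f=0) a[fast]=3≠0 swap→a[0]=3 → slow++,fast++
(s=1,f=1) a[fast]=0 → fast++
(s=1,f=2) a[fast]=0 → fast++

slow=1, fast=3, a=[3, 0, 0, 0, 0, 0, 5, 2, 0, 0, 0, 0, 2]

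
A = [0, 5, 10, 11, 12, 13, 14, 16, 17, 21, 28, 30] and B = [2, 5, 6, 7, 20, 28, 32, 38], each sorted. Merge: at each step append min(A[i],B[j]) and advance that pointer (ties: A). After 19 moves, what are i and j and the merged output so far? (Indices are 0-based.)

i=0 j=0: A[i]=0<=B[j]=2 take 0, i++
i=1 j=0: A[i]=5>B[j]=2 take 2, j++
i=1 j=1: A[i]=5<=B[j]=5 take 5, i++
i=2 j=1: A[i]=10>B[j]=5 take 5, j++
i=2 j=2: A[i]=10>B[j]=6 take 6, j++
i=2 j=3: A[i]=10>B[j]=7 take 7, j++
i=2 j=4: A[i]=10<=B[j]=20 take 10, i++
i=3 j=4: A[i]=11<=B[j]=20 take 11, i++
i=4 j=4: A[i]=12<=B[j]=20 take 12, i++
i=5 j=4: A[i]=13<=B[j]=20 take 13, i++
i=6 j=4: A[i]=14<=B[j]=20 take 14, i++
i=7 j=4: A[i]=16<=B[j]=20 take 16, i++
i=8 j=4: A[i]=17<=B[j]=20 take 17, i++
i=9 j=4: A[i]=21>B[j]=20 take 20, j++
i=9 j=5: A[i]=21<=B[j]=28 take 21, i++
i=10 j=5: A[i]=28<=B[j]=28 take 28, i++
i=11 j=5: A[i]=30>B[j]=28 take 28, j++
i=11 j=6: A[i]=30<=B[j]=32 take 30, i++
i=12 j=6: A done, take B[j]=32, j++

i=12, j=7, merged so far=[0, 2, 5, 5, 6, 7, 10, 11, 12, 13, 14, 16, 17, 20, 21, 28, 28, 30, 32]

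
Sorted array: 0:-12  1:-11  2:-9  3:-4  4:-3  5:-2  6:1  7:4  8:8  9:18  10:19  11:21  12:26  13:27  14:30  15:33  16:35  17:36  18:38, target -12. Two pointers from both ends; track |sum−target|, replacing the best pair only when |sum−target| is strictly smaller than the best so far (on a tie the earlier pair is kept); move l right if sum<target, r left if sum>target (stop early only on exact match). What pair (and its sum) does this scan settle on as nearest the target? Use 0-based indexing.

pair (-9, -3) with sum -12 (|Δ|=0)

l=0 r=18: -12+38=26 d=38 *, r--
l=0 r=17: -12+36=24 d=36 *, r--
l=0 r=16: -12+35=23 d=35 *, r--
l=0 r=15: -12+33=21 d=33 *, r--
l=0 r=14: -12+30=18 d=30 *, r--
l=0 r=13: -12+27=15 d=27 *, r--
l=0 r=12: -12+26=14 d=26 *, r--
l=0 r=11: -12+21=9 d=21 *, r--
l=0 r=10: -12+19=7 d=19 *, r--
l=0 r=9: -12+18=6 d=18 *, r--
l=0 r=8: -12+8=-4 d=8 *, r--
l=0 r=7: -12+4=-8 d=4 *, r--
l=0 r=6: -12+1=-11 d=1 *, r--
l=0 r=5: -12+-2=-14 d=2, l++
l=1 r=5: -11+-2=-13 d=1, l++
l=2 r=5: -9+-2=-11 d=1, r--
l=2 r=4: -9+-3=-12 d=0 *, stop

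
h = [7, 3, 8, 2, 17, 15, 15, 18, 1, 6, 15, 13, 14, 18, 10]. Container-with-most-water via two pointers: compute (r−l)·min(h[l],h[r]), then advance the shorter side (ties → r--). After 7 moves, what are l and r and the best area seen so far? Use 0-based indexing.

l=0 r=14: min(7,10)*14=98 best=98 *, l++
l=1 r=14: min(3,10)*13=39 best=98, l++
l=2 r=14: min(8,10)*12=96 best=98, l++
l=3 r=14: min(2,10)*11=22 best=98, l++
l=4 r=14: min(17,10)*10=100 best=100 *, r--
l=4 r=13: min(17,18)*9=153 best=153 *, l++
l=5 r=13: min(15,18)*8=120 best=153, l++

l=6, r=13, best area=153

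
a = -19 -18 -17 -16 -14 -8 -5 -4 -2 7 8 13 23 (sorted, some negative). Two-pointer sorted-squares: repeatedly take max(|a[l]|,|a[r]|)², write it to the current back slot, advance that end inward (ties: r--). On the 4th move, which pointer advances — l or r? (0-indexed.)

l

[0,12] |-19|<=|23| out[12]=529 → r--
[0,11] |-19|>|13| out[11]=361 → l++
[1,11] |-18|>|13| out[10]=324 → l++
[2,11] |-17|>|13| out[9]=289 → l++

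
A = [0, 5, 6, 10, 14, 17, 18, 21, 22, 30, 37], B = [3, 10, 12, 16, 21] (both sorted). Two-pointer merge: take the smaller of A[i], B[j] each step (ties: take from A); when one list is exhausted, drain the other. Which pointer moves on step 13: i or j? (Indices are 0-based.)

j

[i=0,j=0] A[i]=0<=B[j]=3 take 0 → i++
[i=1,j=0] A[i]=5>B[j]=3 take 3 → j++
[i=1,j=1] A[i]=5<=B[j]=10 take 5 → i++
[i=2,j=1] A[i]=6<=B[j]=10 take 6 → i++
[i=3,j=1] A[i]=10<=B[j]=10 take 10 → i++
[i=4,j=1] A[i]=14>B[j]=10 take 10 → j++
[i=4,j=2] A[i]=14>B[j]=12 take 12 → j++
[i=4,j=3] A[i]=14<=B[j]=16 take 14 → i++
[i=5,j=3] A[i]=17>B[j]=16 take 16 → j++
[i=5,j=4] A[i]=17<=B[j]=21 take 17 → i++
[i=6,j=4] A[i]=18<=B[j]=21 take 18 → i++
[i=7,j=4] A[i]=21<=B[j]=21 take 21 → i++
[i=8,j=4] A[i]=22>B[j]=21 take 21 → j++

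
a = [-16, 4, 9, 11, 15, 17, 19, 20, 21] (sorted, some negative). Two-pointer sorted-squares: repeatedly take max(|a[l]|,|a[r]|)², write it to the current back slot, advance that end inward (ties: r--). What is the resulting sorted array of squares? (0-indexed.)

[16, 81, 121, 225, 256, 289, 361, 400, 441]

l=0 r=8: |-16|<=|21| out[8]=441, r--
l=0 r=7: |-16|<=|20| out[7]=400, r--
l=0 r=6: |-16|<=|19| out[6]=361, r--
l=0 r=5: |-16|<=|17| out[5]=289, r--
l=0 r=4: |-16|>|15| out[4]=256, l++
l=1 r=4: |4|<=|15| out[3]=225, r--
l=1 r=3: |4|<=|11| out[2]=121, r--
l=1 r=2: |4|<=|9| out[1]=81, r--
l=1 r=1: |4|<=|4| out[0]=16, r--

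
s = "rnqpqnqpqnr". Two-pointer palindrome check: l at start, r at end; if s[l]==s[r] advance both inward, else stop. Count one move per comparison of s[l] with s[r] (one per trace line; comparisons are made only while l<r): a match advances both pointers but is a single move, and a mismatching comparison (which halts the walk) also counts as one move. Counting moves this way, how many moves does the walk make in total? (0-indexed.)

5 moves

[0,10] 'r'=='r' → l++,r--
[1,9] 'n'=='n' → l++,r--
[2,8] 'q'=='q' → l++,r--
[3,7] 'p'=='p' → l++,r--
[4,6] 'q'=='q' → l++,r--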